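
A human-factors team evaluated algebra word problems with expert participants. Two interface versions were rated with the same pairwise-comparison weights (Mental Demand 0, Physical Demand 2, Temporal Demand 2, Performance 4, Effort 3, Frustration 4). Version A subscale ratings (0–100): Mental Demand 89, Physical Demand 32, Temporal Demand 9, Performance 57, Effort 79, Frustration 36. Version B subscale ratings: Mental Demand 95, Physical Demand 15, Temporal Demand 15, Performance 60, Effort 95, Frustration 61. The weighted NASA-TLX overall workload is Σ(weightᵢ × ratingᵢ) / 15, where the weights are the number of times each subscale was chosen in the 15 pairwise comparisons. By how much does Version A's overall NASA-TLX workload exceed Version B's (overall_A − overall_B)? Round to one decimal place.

Version A weighted sum = 0·89 + 2·32 + 2·9 + 4·57 + 3·79 + 4·36 = 0 + 64 + 18 + 228 + 237 + 144 = 691; overall_A = 691/15 = 46.0667.
Version B weighted sum = 0·95 + 2·15 + 2·15 + 4·60 + 3·95 + 4·61 = 0 + 30 + 30 + 240 + 285 + 244 = 829; overall_B = 829/15 = 55.2667.
Difference = 46.0667 − 55.2667 = -9.2000 ≈ -9.2.

-9.2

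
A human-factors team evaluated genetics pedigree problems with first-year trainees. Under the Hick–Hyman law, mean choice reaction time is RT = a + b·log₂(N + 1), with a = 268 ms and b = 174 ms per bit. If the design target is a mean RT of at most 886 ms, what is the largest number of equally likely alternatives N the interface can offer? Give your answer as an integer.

Set 268 + 174·log₂(N + 1) ≤ 886.
log₂(N + 1) ≤ (886 − 268) / 174 = 3.5517.
N + 1 ≤ 2^3.5517 = 11.7265.
N ≤ 10.7265, so the largest integer N is 10.

10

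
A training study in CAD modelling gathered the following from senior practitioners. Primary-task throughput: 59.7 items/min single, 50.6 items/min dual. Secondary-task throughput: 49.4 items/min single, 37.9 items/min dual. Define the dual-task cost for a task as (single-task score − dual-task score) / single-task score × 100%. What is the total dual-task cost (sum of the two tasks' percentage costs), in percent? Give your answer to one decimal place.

38.5

Primary cost = (59.7 − 50.6) / 59.7 × 100% = 15.2429%.
Secondary cost = (49.4 − 37.9) / 49.4 × 100% = 23.2794%.
Total = 15.2429% + 23.2794% = 38.5223% ≈ 38.5%.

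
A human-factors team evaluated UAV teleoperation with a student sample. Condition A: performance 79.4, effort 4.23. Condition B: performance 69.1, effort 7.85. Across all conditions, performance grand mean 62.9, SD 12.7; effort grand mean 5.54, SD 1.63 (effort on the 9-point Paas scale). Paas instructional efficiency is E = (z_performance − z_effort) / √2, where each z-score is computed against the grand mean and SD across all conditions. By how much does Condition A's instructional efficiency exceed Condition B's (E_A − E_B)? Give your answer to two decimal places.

2.14

Condition A: z_P = (79.4 − 62.9)/12.7 = 1.2992; z_E = (4.23 − 5.54)/1.63 = -0.8037; E_A = (1.2992 − (-0.8037))/√2 = 1.4870.
Condition B: z_P = (69.1 − 62.9)/12.7 = 0.4882; z_E = (7.85 − 5.54)/1.63 = 1.4172; E_B = (0.4882 − 1.4172)/√2 = -0.6569.
E_A − E_B = 1.4870 − (-0.6569) = 2.1439 ≈ 2.14.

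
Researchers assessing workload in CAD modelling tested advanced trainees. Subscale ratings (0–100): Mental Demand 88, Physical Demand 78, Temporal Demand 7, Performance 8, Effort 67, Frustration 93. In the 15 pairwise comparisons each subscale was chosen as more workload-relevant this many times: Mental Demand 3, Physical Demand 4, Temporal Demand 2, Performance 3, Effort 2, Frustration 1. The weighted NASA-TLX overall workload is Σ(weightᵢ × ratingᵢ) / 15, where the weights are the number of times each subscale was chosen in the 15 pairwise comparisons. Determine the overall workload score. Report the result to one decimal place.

The tallies are the weights (they sum to 15).
Weighted sum = 3·88 + 4·78 + 2·7 + 3·8 + 2·67 + 1·93
            = 264 + 312 + 14 + 24 + 134 + 93 = 841.
Overall workload = 841 / 15 = 56.0667 ≈ 56.1.

56.1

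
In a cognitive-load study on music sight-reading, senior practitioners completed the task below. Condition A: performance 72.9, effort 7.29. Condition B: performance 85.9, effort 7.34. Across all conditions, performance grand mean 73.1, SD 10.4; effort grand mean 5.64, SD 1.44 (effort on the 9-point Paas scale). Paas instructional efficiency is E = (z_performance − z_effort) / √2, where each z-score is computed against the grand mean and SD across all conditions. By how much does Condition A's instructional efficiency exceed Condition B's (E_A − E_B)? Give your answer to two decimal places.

-0.86

Condition A: z_P = (72.9 − 73.1)/10.4 = -0.0192; z_E = (7.29 − 5.64)/1.44 = 1.1458; E_A = (-0.0192 − 1.1458)/√2 = -0.8238.
Condition B: z_P = (85.9 − 73.1)/10.4 = 1.2308; z_E = (7.34 − 5.64)/1.44 = 1.1806; E_B = (1.2308 − 1.1806)/√2 = 0.0355.
E_A − E_B = -0.8238 − 0.0355 = -0.8593 ≈ -0.86.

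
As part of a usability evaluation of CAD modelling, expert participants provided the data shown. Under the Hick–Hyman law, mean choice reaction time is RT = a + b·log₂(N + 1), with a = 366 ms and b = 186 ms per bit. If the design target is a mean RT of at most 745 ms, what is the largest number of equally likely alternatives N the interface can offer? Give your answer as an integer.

3

Set 366 + 186·log₂(N + 1) ≤ 745.
log₂(N + 1) ≤ (745 − 366) / 186 = 2.0376.
N + 1 ≤ 2^2.0376 = 4.1056.
N ≤ 3.1056, so the largest integer N is 3.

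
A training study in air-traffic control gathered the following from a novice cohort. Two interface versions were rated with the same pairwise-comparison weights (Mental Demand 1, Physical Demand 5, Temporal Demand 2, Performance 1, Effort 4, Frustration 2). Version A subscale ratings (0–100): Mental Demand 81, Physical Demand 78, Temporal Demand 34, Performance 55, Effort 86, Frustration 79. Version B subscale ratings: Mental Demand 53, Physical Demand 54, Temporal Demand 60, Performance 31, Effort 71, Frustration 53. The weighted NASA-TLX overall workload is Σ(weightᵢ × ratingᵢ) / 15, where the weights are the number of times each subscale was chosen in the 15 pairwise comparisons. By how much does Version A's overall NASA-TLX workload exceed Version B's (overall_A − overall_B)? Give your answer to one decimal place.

15.5

Version A weighted sum = 1·81 + 5·78 + 2·34 + 1·55 + 4·86 + 2·79 = 81 + 390 + 68 + 55 + 344 + 158 = 1096; overall_A = 1096/15 = 73.0667.
Version B weighted sum = 1·53 + 5·54 + 2·60 + 1·31 + 4·71 + 2·53 = 53 + 270 + 120 + 31 + 284 + 106 = 864; overall_B = 864/15 = 57.6000.
Difference = 73.0667 − 57.6000 = 15.4667 ≈ 15.5.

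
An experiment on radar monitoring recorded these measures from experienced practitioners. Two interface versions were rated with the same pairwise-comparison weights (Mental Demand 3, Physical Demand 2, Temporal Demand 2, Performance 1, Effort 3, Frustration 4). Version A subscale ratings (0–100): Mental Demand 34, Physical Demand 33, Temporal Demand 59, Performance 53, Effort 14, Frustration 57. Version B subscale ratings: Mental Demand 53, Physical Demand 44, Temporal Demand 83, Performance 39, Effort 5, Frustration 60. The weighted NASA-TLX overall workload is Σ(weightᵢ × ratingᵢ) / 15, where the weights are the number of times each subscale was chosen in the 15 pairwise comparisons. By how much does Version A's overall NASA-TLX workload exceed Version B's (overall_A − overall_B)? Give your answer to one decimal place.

Version A weighted sum = 3·34 + 2·33 + 2·59 + 1·53 + 3·14 + 4·57 = 102 + 66 + 118 + 53 + 42 + 228 = 609; overall_A = 609/15 = 40.6000.
Version B weighted sum = 3·53 + 2·44 + 2·83 + 1·39 + 3·5 + 4·60 = 159 + 88 + 166 + 39 + 15 + 240 = 707; overall_B = 707/15 = 47.1333.
Difference = 40.6000 − 47.1333 = -6.5333 ≈ -6.5.

-6.5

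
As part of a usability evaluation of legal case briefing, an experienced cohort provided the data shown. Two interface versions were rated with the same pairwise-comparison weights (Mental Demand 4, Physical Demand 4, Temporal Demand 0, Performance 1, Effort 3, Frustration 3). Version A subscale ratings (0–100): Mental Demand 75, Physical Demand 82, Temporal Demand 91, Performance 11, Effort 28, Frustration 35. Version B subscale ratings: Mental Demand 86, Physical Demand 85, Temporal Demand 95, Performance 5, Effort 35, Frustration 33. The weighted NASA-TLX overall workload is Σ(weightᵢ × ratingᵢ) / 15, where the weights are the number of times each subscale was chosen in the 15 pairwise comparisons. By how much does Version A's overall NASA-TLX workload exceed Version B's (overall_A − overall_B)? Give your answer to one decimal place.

Version A weighted sum = 4·75 + 4·82 + 0·91 + 1·11 + 3·28 + 3·35 = 300 + 328 + 0 + 11 + 84 + 105 = 828; overall_A = 828/15 = 55.2000.
Version B weighted sum = 4·86 + 4·85 + 0·95 + 1·5 + 3·35 + 3·33 = 344 + 340 + 0 + 5 + 105 + 99 = 893; overall_B = 893/15 = 59.5333.
Difference = 55.2000 − 59.5333 = -4.3333 ≈ -4.3.

-4.3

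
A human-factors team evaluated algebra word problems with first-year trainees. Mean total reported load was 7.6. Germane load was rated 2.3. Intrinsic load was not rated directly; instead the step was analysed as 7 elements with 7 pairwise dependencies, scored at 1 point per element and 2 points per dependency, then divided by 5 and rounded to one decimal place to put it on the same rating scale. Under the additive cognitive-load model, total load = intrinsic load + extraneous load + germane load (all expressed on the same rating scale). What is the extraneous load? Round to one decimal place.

Intrinsic (element-interactivity): (7 × 1 + 7 × 2) / 5 = 21 / 5 = 4.2000 → 4.2.
extraneous load = total − intrinsic − germane
             = 7.6 − 4.2 − 2.3 = 1.1.

1.1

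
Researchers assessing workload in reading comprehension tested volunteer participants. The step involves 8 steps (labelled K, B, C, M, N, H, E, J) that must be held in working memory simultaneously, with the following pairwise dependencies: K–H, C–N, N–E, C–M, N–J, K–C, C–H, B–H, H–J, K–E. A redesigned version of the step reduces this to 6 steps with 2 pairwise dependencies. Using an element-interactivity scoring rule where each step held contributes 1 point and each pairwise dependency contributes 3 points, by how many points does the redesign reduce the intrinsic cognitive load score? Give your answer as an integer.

Original: 8 × 1 + 10 × 3 = 8 + 30 = 38.
Redesigned: 6 × 1 + 2 × 3 = 6 + 6 = 12.
Reduction = 38 − 12 = 26.

26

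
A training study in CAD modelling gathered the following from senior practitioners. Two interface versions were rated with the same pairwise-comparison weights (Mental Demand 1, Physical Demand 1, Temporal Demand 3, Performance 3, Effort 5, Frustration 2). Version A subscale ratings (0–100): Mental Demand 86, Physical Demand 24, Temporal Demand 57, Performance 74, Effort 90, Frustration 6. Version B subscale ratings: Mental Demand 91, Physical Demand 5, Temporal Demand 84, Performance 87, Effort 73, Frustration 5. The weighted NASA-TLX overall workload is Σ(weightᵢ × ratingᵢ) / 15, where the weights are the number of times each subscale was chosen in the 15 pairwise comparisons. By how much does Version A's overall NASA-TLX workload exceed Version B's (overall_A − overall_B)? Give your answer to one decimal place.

-1.3

Version A weighted sum = 1·86 + 1·24 + 3·57 + 3·74 + 5·90 + 2·6 = 86 + 24 + 171 + 222 + 450 + 12 = 965; overall_A = 965/15 = 64.3333.
Version B weighted sum = 1·91 + 1·5 + 3·84 + 3·87 + 5·73 + 2·5 = 91 + 5 + 252 + 261 + 365 + 10 = 984; overall_B = 984/15 = 65.6000.
Difference = 64.3333 − 65.6000 = -1.2667 ≈ -1.3.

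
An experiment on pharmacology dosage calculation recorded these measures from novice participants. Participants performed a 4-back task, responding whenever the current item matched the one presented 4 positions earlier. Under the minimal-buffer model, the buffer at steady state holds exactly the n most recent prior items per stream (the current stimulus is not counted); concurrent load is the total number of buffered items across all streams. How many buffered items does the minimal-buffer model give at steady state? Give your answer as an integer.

The buffer holds the 4 most recent prior items.
Steady-state concurrent load = 4 items.

4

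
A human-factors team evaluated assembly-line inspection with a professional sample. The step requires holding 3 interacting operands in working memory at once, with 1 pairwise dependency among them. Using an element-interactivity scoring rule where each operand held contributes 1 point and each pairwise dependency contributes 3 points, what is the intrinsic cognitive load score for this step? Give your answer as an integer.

6

Element contribution: 3 × 1 = 3.
Interaction contribution: 1 × 3 = 3.
Intrinsic load = 3 + 3 = 6.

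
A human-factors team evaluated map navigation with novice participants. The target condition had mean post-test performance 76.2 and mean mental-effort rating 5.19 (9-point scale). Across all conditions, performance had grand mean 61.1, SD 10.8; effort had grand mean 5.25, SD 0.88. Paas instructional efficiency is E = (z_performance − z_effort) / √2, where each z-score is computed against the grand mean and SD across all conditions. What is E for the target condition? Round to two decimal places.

1.04

z_performance = (76.2 − 61.1) / 10.8 = 15.1000 / 10.8 = 1.3981.
z_effort = (5.19 − 5.25) / 0.88 = -0.0600 / 0.88 = -0.0682.
z_P − z_E = 1.3981 − (-0.0682) = 1.4663.
E = 1.4663 / √2 = 1.4663 / 1.41421 = 1.0368 ≈ 1.04.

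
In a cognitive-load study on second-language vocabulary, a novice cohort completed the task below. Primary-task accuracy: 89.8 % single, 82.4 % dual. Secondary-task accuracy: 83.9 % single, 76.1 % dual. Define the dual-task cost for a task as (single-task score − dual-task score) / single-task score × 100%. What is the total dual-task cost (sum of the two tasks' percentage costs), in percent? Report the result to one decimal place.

17.5

Primary cost = (89.8 − 82.4) / 89.8 × 100% = 8.2405%.
Secondary cost = (83.9 − 76.1) / 83.9 × 100% = 9.2968%.
Total = 8.2405% + 9.2968% = 17.5373% ≈ 17.5%.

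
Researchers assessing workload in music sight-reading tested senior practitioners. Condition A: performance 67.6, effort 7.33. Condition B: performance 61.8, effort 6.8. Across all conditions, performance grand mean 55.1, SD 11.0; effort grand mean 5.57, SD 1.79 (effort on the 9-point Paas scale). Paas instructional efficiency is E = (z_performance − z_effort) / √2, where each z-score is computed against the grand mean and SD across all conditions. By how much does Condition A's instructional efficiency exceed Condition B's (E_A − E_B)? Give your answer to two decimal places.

Condition A: z_P = (67.6 − 55.1)/11.0 = 1.1364; z_E = (7.33 − 5.57)/1.79 = 0.9832; E_A = (1.1364 − 0.9832)/√2 = 0.1083.
Condition B: z_P = (61.8 − 55.1)/11.0 = 0.6091; z_E = (6.8 − 5.57)/1.79 = 0.6872; E_B = (0.6091 − 0.6872)/√2 = -0.0552.
E_A − E_B = 0.1083 − (-0.0552) = 0.1635 ≈ 0.16.

0.16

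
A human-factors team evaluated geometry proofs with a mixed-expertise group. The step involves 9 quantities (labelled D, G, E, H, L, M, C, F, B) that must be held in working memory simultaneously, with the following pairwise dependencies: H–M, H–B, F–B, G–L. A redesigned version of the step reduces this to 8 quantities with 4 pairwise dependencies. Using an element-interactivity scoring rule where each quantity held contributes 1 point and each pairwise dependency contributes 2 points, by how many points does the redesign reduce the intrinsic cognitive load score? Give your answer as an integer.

1

Original: 9 × 1 + 4 × 2 = 9 + 8 = 17.
Redesigned: 8 × 1 + 4 × 2 = 8 + 8 = 16.
Reduction = 17 − 16 = 1.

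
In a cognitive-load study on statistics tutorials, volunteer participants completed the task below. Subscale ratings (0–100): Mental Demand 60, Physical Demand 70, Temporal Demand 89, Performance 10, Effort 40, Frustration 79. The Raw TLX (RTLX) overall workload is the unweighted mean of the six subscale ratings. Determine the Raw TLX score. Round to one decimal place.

Sum of ratings = 60 + 70 + 89 + 10 + 40 + 79 = 348.
RTLX = 348 / 6 = 58.0000 ≈ 58.0.

58.0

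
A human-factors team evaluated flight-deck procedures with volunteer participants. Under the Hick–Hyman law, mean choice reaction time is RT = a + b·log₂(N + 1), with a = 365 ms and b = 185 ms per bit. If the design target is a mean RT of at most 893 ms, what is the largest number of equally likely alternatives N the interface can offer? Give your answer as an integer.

6

Set 365 + 185·log₂(N + 1) ≤ 893.
log₂(N + 1) ≤ (893 − 365) / 185 = 2.8541.
N + 1 ≤ 2^2.8541 = 7.2305.
N ≤ 6.2305, so the largest integer N is 6.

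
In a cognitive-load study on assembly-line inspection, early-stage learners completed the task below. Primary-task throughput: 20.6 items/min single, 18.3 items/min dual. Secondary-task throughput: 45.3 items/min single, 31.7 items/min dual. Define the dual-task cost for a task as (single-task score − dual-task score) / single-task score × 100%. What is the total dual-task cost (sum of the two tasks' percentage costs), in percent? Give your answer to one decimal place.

41.2

Primary cost = (20.6 − 18.3) / 20.6 × 100% = 11.1650%.
Secondary cost = (45.3 − 31.7) / 45.3 × 100% = 30.0221%.
Total = 11.1650% + 30.0221% = 41.1871% ≈ 41.2%.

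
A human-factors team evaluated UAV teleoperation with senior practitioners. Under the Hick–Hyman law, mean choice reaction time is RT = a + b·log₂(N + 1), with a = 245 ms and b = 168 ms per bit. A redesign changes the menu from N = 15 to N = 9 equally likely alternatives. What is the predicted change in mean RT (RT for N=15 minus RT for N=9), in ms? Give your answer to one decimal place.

RT(15) = 245 + 168·log₂(16) = 245 + 168·4.0000 = 917.0000 ms.
RT(9) = 245 + 168·log₂(10) = 245 + 168·3.3219 = 803.0792 ms.
Difference = 917.0000 − 803.0792 = 113.9208 ≈ 113.9 ms.

113.9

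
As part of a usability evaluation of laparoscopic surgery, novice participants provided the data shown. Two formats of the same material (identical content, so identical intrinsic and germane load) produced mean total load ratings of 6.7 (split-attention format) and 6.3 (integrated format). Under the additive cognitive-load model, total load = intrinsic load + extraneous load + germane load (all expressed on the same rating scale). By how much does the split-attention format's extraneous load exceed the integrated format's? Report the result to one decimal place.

Intrinsic and germane load are equal across formats, so the difference in total load equals the difference in extraneous load.
Extraneous-load difference = 6.7 − 6.3 = 0.4.

0.4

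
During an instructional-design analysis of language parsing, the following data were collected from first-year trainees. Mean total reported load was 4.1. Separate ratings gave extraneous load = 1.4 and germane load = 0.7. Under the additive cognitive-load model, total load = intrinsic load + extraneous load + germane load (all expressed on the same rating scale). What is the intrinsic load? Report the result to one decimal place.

2.0

intrinsic load = total − extraneous − germane
             = 4.1 − 1.4 − 0.7 = 2.0.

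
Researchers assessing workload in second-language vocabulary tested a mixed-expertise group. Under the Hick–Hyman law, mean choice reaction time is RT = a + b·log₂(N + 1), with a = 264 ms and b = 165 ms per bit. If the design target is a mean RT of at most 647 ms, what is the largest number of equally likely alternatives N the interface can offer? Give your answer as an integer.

Set 264 + 165·log₂(N + 1) ≤ 647.
log₂(N + 1) ≤ (647 − 264) / 165 = 2.3212.
N + 1 ≤ 2^2.3212 = 4.9975.
N ≤ 3.9975, so the largest integer N is 3.

3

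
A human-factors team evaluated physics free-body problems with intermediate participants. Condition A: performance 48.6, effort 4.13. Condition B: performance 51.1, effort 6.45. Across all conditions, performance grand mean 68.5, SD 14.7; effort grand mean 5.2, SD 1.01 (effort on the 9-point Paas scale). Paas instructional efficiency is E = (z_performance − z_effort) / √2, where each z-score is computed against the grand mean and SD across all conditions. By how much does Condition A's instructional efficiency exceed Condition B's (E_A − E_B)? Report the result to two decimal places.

Condition A: z_P = (48.6 − 68.5)/14.7 = -1.3537; z_E = (4.13 − 5.2)/1.01 = -1.0594; E_A = (-1.3537 − (-1.0594))/√2 = -0.2081.
Condition B: z_P = (51.1 − 68.5)/14.7 = -1.1837; z_E = (6.45 − 5.2)/1.01 = 1.2376; E_B = (-1.1837 − 1.2376)/√2 = -1.7121.
E_A − E_B = -0.2081 − (-1.7121) = 1.5040 ≈ 1.50.

1.50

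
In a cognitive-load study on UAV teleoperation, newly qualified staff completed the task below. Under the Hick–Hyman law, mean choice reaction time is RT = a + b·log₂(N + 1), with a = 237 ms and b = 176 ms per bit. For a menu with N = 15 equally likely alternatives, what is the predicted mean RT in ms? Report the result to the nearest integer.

941

log₂(15 + 1) = log₂(16) = 4.0000.
RT = 237 + 176 × 4.0000 = 237 + 704.0000 = 941.0000 ms.
≈ 941 ms.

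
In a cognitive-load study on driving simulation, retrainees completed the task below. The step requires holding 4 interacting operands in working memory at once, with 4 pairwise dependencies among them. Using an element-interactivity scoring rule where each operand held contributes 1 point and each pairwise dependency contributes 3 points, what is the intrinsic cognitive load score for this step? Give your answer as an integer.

Element contribution: 4 × 1 = 4.
Interaction contribution: 4 × 3 = 12.
Intrinsic load = 4 + 12 = 16.

16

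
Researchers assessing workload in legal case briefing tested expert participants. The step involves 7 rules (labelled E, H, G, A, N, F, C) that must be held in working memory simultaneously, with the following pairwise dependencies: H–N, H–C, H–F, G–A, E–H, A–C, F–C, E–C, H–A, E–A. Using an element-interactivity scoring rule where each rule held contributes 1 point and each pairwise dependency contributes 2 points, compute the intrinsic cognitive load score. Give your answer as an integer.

27

Count of rules held simultaneously: 7.
Count of pairwise dependencies listed: 10.
Element contribution: 7 × 1 = 7.
Interaction contribution: 10 × 2 = 20.
Intrinsic load = 7 + 20 = 27.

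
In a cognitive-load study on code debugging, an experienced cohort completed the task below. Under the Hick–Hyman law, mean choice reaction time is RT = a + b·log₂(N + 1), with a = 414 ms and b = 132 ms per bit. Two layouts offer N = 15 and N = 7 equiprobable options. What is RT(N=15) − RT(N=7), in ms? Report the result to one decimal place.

RT(15) = 414 + 132·log₂(16) = 414 + 132·4.0000 = 942.0000 ms.
RT(7) = 414 + 132·log₂(8) = 414 + 132·3.0000 = 810.0000 ms.
Difference = 942.0000 − 810.0000 = 132.0000 ≈ 132.0 ms.

132.0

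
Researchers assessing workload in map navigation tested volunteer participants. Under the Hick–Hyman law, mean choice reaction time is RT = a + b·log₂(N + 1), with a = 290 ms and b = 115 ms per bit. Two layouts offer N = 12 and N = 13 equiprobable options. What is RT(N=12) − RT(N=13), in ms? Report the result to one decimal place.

-12.3

RT(12) = 290 + 115·log₂(13) = 290 + 115·3.7004 = 715.5460 ms.
RT(13) = 290 + 115·log₂(14) = 290 + 115·3.8074 = 727.8510 ms.
Difference = 715.5460 − 727.8510 = -12.3050 ≈ -12.3 ms.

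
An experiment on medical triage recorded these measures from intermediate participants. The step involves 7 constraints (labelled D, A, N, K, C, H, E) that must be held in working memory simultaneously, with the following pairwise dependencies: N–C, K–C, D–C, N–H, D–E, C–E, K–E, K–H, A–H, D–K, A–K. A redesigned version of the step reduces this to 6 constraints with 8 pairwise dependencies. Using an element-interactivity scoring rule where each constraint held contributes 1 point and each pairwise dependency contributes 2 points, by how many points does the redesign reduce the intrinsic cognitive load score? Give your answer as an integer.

7

Original: 7 × 1 + 11 × 2 = 7 + 22 = 29.
Redesigned: 6 × 1 + 8 × 2 = 6 + 16 = 22.
Reduction = 29 − 22 = 7.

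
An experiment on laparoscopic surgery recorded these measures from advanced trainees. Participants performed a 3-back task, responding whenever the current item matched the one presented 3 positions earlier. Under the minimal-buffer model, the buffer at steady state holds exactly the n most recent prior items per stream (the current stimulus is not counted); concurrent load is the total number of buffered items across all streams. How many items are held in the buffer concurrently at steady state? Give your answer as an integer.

The buffer holds the 3 most recent prior items.
Steady-state concurrent load = 3 items.

3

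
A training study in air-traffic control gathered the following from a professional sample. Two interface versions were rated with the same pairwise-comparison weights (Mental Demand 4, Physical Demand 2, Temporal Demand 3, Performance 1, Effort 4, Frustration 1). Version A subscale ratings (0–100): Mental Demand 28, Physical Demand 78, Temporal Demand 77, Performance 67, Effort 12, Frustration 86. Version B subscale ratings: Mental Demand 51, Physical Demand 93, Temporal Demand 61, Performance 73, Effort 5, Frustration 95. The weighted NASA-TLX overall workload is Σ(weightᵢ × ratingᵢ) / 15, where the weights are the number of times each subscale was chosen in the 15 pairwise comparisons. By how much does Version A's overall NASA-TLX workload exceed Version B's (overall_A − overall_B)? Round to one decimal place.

Version A weighted sum = 4·28 + 2·78 + 3·77 + 1·67 + 4·12 + 1·86 = 112 + 156 + 231 + 67 + 48 + 86 = 700; overall_A = 700/15 = 46.6667.
Version B weighted sum = 4·51 + 2·93 + 3·61 + 1·73 + 4·5 + 1·95 = 204 + 186 + 183 + 73 + 20 + 95 = 761; overall_B = 761/15 = 50.7333.
Difference = 46.6667 − 50.7333 = -4.0666 ≈ -4.1.

-4.1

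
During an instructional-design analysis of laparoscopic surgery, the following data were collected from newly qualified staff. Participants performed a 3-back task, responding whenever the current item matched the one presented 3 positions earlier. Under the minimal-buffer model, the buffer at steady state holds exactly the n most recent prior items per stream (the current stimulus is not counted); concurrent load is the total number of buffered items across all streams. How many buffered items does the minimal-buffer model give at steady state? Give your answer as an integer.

The buffer holds the 3 most recent prior items.
Steady-state concurrent load = 3 items.

3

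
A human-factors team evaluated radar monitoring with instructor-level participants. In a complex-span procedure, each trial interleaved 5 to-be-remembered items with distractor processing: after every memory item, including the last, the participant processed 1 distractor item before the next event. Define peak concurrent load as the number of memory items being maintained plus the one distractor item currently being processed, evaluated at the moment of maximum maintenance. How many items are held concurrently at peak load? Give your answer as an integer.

6

Maintenance is greatest during the distractor(s) after memory item 5: all 5 memory items are being held.
One distractor item is concurrently being processed.
Peak concurrent load = 5 + 1 = 6 items.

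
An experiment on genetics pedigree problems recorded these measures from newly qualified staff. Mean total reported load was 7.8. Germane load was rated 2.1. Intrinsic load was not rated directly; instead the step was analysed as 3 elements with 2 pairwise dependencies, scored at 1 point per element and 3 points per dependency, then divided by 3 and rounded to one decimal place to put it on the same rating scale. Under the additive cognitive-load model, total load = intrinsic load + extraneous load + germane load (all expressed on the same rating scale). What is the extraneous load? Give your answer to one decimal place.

Intrinsic (element-interactivity): (3 × 1 + 2 × 3) / 3 = 9 / 3 = 3.0000 → 3.0.
extraneous load = total − intrinsic − germane
             = 7.8 − 3.0 − 2.1 = 2.7.

2.7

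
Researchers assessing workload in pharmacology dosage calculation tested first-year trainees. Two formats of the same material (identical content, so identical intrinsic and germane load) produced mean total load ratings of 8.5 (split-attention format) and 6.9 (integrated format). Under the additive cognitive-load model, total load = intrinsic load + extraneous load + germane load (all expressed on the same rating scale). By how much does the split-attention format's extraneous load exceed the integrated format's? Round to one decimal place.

Intrinsic and germane load are equal across formats, so the difference in total load equals the difference in extraneous load.
Extraneous-load difference = 8.5 − 6.9 = 1.6.

1.6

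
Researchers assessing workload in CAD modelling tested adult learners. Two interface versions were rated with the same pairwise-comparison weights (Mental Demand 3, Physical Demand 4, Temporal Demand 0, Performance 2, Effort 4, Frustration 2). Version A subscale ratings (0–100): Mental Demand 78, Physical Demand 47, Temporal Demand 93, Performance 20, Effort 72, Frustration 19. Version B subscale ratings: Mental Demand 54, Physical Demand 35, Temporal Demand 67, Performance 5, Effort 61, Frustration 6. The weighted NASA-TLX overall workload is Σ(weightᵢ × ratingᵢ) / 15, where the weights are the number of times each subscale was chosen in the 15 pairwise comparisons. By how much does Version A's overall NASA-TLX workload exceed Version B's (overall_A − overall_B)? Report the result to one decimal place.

14.7

Version A weighted sum = 3·78 + 4·47 + 0·93 + 2·20 + 4·72 + 2·19 = 234 + 188 + 0 + 40 + 288 + 38 = 788; overall_A = 788/15 = 52.5333.
Version B weighted sum = 3·54 + 4·35 + 0·67 + 2·5 + 4·61 + 2·6 = 162 + 140 + 0 + 10 + 244 + 12 = 568; overall_B = 568/15 = 37.8667.
Difference = 52.5333 − 37.8667 = 14.6666 ≈ 14.7.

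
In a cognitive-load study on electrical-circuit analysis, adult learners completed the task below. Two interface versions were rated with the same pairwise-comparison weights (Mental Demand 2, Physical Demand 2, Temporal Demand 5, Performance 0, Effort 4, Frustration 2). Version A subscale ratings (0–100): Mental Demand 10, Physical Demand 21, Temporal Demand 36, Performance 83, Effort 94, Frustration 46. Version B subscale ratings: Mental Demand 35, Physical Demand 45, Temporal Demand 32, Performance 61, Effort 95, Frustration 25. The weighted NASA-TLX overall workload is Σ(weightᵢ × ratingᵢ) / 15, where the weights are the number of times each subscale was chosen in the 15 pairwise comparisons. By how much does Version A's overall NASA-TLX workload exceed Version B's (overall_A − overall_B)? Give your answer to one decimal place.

Version A weighted sum = 2·10 + 2·21 + 5·36 + 0·83 + 4·94 + 2·46 = 20 + 42 + 180 + 0 + 376 + 92 = 710; overall_A = 710/15 = 47.3333.
Version B weighted sum = 2·35 + 2·45 + 5·32 + 0·61 + 4·95 + 2·25 = 70 + 90 + 160 + 0 + 380 + 50 = 750; overall_B = 750/15 = 50.0000.
Difference = 47.3333 − 50.0000 = -2.6667 ≈ -2.7.

-2.7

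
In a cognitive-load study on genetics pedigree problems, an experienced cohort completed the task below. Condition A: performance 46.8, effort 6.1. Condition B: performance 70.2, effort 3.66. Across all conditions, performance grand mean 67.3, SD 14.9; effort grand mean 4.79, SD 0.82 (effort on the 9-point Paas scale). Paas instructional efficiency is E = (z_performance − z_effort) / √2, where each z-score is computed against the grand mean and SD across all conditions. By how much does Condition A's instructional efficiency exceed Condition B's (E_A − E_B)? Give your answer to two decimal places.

-3.21

Condition A: z_P = (46.8 − 67.3)/14.9 = -1.3758; z_E = (6.1 − 4.79)/0.82 = 1.5976; E_A = (-1.3758 − 1.5976)/√2 = -2.1025.
Condition B: z_P = (70.2 − 67.3)/14.9 = 0.1946; z_E = (3.66 − 4.79)/0.82 = -1.3780; E_B = (0.1946 − (-1.3780))/√2 = 1.1120.
E_A − E_B = -2.1025 − 1.1120 = -3.2145 ≈ -3.21.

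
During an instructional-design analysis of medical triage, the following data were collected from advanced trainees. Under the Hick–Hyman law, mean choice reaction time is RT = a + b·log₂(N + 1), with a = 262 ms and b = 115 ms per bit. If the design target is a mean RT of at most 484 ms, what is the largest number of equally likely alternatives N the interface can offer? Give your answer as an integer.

2

Set 262 + 115·log₂(N + 1) ≤ 484.
log₂(N + 1) ≤ (484 − 262) / 115 = 1.9304.
N + 1 ≤ 2^1.9304 = 3.8116.
N ≤ 2.8116, so the largest integer N is 2.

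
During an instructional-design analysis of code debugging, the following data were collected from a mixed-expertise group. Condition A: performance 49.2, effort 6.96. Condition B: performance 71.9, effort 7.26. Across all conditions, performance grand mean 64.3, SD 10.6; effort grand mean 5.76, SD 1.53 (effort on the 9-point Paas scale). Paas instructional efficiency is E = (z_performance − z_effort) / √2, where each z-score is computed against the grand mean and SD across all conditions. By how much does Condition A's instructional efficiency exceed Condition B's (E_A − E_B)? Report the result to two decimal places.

Condition A: z_P = (49.2 − 64.3)/10.6 = -1.4245; z_E = (6.96 − 5.76)/1.53 = 0.7843; E_A = (-1.4245 − 0.7843)/√2 = -1.5619.
Condition B: z_P = (71.9 − 64.3)/10.6 = 0.7170; z_E = (7.26 − 5.76)/1.53 = 0.9804; E_B = (0.7170 − 0.9804)/√2 = -0.1863.
E_A − E_B = -1.5619 − (-0.1863) = -1.3756 ≈ -1.38.

-1.38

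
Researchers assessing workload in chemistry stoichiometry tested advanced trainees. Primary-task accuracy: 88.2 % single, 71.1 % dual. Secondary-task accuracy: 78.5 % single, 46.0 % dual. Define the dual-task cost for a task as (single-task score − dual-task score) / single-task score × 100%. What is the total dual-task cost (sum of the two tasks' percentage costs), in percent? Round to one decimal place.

60.8

Primary cost = (88.2 − 71.1) / 88.2 × 100% = 19.3878%.
Secondary cost = (78.5 − 46.0) / 78.5 × 100% = 41.4013%.
Total = 19.3878% + 41.4013% = 60.7891% ≈ 60.8%.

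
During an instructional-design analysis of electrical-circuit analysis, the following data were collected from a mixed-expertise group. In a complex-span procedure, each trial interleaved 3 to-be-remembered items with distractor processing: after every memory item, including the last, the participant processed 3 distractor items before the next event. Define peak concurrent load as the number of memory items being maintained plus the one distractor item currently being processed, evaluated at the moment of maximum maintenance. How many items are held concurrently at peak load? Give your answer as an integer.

Maintenance is greatest during the distractor(s) after memory item 3: all 3 memory items are being held.
One distractor item is concurrently being processed.
Peak concurrent load = 3 + 1 = 4 items.

4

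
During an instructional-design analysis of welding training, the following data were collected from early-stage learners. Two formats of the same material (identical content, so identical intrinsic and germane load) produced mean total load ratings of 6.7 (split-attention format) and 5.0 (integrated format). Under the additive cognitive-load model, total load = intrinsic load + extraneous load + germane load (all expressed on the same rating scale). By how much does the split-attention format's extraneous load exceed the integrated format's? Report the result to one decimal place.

Intrinsic and germane load are equal across formats, so the difference in total load equals the difference in extraneous load.
Extraneous-load difference = 6.7 − 5.0 = 1.7.

1.7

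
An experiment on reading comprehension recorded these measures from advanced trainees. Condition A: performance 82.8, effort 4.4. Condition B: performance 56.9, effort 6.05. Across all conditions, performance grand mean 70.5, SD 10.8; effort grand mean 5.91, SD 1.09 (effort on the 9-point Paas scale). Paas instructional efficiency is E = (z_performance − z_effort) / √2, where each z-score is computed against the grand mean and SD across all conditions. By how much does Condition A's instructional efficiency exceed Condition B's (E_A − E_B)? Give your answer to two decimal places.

2.77

Condition A: z_P = (82.8 − 70.5)/10.8 = 1.1389; z_E = (4.4 − 5.91)/1.09 = -1.3853; E_A = (1.1389 − (-1.3853))/√2 = 1.7849.
Condition B: z_P = (56.9 − 70.5)/10.8 = -1.2593; z_E = (6.05 − 5.91)/1.09 = 0.1284; E_B = (-1.2593 − 0.1284)/√2 = -0.9813.
E_A − E_B = 1.7849 − (-0.9813) = 2.7662 ≈ 2.77.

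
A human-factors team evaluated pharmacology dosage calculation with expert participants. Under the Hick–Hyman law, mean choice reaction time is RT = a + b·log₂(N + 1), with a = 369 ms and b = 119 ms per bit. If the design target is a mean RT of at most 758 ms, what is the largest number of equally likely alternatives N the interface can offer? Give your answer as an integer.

8

Set 369 + 119·log₂(N + 1) ≤ 758.
log₂(N + 1) ≤ (758 − 369) / 119 = 3.2689.
N + 1 ≤ 2^3.2689 = 9.6391.
N ≤ 8.6391, so the largest integer N is 8.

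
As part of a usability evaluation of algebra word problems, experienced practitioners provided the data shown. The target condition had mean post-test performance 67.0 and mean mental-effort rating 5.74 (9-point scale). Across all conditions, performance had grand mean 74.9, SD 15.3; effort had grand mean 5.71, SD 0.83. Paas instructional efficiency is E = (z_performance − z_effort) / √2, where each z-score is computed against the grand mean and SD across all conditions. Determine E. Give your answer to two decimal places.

-0.39

z_performance = (67.0 − 74.9) / 15.3 = -7.9000 / 15.3 = -0.5163.
z_effort = (5.74 − 5.71) / 0.83 = 0.0300 / 0.83 = 0.0361.
z_P − z_E = -0.5163 − 0.0361 = -0.5524.
E = -0.5524 / √2 = -0.5524 / 1.41421 = -0.3906 ≈ -0.39.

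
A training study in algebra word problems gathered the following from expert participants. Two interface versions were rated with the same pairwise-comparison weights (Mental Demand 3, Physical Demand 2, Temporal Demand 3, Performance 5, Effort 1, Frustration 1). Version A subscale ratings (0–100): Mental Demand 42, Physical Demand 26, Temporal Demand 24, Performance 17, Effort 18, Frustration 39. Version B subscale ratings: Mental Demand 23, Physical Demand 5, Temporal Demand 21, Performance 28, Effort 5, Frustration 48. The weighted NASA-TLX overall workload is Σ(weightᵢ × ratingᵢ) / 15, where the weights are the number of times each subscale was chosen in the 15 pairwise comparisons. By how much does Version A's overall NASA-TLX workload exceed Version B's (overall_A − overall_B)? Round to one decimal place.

3.8

Version A weighted sum = 3·42 + 2·26 + 3·24 + 5·17 + 1·18 + 1·39 = 126 + 52 + 72 + 85 + 18 + 39 = 392; overall_A = 392/15 = 26.1333.
Version B weighted sum = 3·23 + 2·5 + 3·21 + 5·28 + 1·5 + 1·48 = 69 + 10 + 63 + 140 + 5 + 48 = 335; overall_B = 335/15 = 22.3333.
Difference = 26.1333 − 22.3333 = 3.8000 ≈ 3.8.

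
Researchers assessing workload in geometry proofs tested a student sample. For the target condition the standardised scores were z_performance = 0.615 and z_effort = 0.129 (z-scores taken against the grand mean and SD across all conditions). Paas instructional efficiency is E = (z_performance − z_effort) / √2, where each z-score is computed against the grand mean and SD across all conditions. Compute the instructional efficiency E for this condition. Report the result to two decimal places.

0.34

z_P − z_E = 0.615 − 0.129 = 0.4860.
E = 0.4860 / √2 = 0.4860 / 1.41421 = 0.3437 ≈ 0.34.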